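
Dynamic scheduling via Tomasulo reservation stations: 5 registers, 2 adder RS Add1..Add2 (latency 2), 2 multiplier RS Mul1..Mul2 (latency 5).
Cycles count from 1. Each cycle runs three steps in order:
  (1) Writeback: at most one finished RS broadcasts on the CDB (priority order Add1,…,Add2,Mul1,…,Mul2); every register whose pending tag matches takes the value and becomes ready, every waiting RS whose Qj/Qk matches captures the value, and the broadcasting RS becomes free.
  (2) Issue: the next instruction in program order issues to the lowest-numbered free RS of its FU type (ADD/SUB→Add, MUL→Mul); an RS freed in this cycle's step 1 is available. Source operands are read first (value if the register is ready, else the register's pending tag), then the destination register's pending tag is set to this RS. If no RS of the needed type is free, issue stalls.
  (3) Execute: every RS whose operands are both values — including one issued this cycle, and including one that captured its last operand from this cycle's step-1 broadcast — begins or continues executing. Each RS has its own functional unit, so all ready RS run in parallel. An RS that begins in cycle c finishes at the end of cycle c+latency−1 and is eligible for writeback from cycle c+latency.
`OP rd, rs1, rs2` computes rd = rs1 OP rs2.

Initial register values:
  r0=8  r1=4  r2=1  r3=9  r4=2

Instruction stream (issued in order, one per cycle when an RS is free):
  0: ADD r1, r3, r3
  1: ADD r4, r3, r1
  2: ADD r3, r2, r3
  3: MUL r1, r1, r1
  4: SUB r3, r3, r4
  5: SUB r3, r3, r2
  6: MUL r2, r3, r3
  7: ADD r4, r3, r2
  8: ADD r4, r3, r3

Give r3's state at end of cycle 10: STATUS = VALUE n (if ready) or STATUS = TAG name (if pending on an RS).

c1: issue ADD r1<-Add1 | r0:8,r1:Add1,r2:1,r3:9,r4:2
c2: issue ADD r4<-Add2 | r0:8,r1:Add1,r2:1,r3:9,r4:Add2
c3: CDB Add1=18; issue ADD r3<-Add1 | r0:8,r1:18,r2:1,r3:Add1,r4:Add2
c4: issue MUL r1<-Mul1 | r0:8,r1:Mul1,r2:1,r3:Add1,r4:Add2
c5: CDB Add1=10; issue SUB r3<-Add1 | r0:8,r1:Mul1,r2:1,r3:Add1,r4:Add2
c6: CDB Add2=27; issue SUB r3<-Add2 | r0:8,r1:Mul1,r2:1,r3:Add2,r4:27
c7: issue MUL r2<-Mul2 | r0:8,r1:Mul1,r2:Mul2,r3:Add2,r4:27
c8: CDB Add1=-17; issue ADD r4<-Add1 | r0:8,r1:Mul1,r2:Mul2,r3:Add2,r4:Add1
c9: CDB Mul1=324; stall | r0:8,r1:324,r2:Mul2,r3:Add2,r4:Add1
c10: CDB Add2=-18; issue ADD r4<-Add2 | r0:8,r1:324,r2:Mul2,r3:-18,r4:Add2

STATUS = VALUE -18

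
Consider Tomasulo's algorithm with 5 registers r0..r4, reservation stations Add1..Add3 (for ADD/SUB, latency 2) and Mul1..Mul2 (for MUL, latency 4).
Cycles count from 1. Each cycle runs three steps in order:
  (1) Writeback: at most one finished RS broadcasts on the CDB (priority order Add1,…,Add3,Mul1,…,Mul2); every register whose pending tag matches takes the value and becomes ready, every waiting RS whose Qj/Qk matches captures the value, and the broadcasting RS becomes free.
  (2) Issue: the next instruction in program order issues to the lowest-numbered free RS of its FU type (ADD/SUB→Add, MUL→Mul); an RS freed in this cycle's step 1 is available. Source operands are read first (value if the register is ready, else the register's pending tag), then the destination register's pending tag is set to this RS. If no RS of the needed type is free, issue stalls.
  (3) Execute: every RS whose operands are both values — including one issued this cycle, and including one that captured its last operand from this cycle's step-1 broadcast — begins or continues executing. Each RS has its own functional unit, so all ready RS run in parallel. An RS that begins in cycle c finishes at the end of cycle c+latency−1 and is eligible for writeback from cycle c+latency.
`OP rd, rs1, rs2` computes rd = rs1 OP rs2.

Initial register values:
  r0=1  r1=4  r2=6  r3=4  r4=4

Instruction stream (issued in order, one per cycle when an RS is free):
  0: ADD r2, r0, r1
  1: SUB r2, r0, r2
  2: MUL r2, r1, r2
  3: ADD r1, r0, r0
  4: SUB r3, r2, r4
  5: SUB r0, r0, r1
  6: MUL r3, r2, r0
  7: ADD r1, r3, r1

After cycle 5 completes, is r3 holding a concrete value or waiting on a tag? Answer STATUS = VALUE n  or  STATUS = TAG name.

STATUS = TAG Add2

  c1: issue ADD r2<-Add1  regs: r0:1,r1:4,r2:Add1,r3:4,r4:4
  c2: issue SUB r2<-Add2  regs: r0:1,r1:4,r2:Add2,r3:4,r4:4
  c3: CDB Add1=5; issue MUL r2<-Mul1  regs: r0:1,r1:4,r2:Mul1,r3:4,r4:4
  c4: issue ADD r1<-Add1  regs: r0:1,r1:Add1,r2:Mul1,r3:4,r4:4
  c5: CDB Add2=-4; issue SUB r3<-Add2  regs: r0:1,r1:Add1,r2:Mul1,r3:Add2,r4:4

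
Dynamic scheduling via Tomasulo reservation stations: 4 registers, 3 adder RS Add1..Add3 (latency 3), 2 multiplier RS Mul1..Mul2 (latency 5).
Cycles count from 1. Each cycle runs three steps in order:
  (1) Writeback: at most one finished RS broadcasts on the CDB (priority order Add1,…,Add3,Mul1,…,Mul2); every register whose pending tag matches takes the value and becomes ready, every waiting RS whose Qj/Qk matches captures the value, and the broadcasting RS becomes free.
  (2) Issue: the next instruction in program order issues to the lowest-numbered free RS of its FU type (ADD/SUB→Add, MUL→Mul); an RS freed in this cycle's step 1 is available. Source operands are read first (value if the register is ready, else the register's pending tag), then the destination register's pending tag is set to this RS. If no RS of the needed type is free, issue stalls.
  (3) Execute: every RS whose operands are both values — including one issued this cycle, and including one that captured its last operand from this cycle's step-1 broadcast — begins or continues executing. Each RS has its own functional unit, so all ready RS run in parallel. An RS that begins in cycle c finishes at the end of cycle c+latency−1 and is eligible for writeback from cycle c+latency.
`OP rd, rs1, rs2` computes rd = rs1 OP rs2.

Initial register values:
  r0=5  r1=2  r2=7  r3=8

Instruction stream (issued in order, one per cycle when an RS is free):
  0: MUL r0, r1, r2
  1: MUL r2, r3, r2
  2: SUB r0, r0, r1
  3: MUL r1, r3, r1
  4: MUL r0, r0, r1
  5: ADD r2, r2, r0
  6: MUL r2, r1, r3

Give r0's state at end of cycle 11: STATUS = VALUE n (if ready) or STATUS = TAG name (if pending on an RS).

c1: issue MUL r0<-Mul1 | r0:Mul1,r1:2,r2:7,r3:8
c2: issue MUL r2<-Mul2 | r0:Mul1,r1:2,r2:Mul2,r3:8
c3: issue SUB r0<-Add1 | r0:Add1,r1:2,r2:Mul2,r3:8
c4: stall | r0:Add1,r1:2,r2:Mul2,r3:8
c5: stall | r0:Add1,r1:2,r2:Mul2,r3:8
c6: CDB Mul1=14; issue MUL r1<-Mul1 | r0:Add1,r1:Mul1,r2:Mul2,r3:8
c7: CDB Mul2=56; issue MUL r0<-Mul2 | r0:Mul2,r1:Mul1,r2:56,r3:8
c8: issue ADD r2<-Add2 | r0:Mul2,r1:Mul1,r2:Add2,r3:8
c9: CDB Add1=12; stall | r0:Mul2,r1:Mul1,r2:Add2,r3:8
c10: stall | r0:Mul2,r1:Mul1,r2:Add2,r3:8
c11: CDB Mul1=16; issue MUL r2<-Mul1 | r0:Mul2,r1:16,r2:Mul1,r3:8

STATUS = TAG Mul2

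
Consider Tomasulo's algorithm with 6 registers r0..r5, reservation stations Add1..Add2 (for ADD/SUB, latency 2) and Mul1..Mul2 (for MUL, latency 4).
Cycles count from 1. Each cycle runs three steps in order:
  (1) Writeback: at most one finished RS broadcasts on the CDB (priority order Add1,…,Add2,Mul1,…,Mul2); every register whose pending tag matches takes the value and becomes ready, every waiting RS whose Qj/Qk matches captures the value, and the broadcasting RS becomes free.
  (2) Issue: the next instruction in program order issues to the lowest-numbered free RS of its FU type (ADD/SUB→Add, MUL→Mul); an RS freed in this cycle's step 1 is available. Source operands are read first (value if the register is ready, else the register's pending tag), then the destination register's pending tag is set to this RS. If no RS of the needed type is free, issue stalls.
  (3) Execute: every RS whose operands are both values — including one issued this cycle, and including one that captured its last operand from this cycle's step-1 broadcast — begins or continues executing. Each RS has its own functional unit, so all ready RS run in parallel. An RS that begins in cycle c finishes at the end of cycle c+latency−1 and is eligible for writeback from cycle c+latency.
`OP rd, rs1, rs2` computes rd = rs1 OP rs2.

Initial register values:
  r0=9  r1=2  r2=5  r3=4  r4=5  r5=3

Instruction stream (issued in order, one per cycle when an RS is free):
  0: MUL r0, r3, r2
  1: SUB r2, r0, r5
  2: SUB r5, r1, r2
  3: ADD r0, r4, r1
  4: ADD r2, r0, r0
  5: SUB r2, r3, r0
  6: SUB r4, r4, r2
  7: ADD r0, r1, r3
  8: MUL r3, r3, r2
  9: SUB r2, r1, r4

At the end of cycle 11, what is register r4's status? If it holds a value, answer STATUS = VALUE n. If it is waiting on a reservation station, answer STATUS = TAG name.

c1: issue MUL r0<-Mul1 | r0:Mul1,r1:2,r2:5,r3:4,r4:5,r5:3
c2: issue SUB r2<-Add1 | r0:Mul1,r1:2,r2:Add1,r3:4,r4:5,r5:3
c3: issue SUB r5<-Add2 | r0:Mul1,r1:2,r2:Add1,r3:4,r4:5,r5:Add2
c4: stall | r0:Mul1,r1:2,r2:Add1,r3:4,r4:5,r5:Add2
c5: CDB Mul1=20; stall | r0:20,r1:2,r2:Add1,r3:4,r4:5,r5:Add2
c6: stall | r0:20,r1:2,r2:Add1,r3:4,r4:5,r5:Add2
c7: CDB Add1=17; issue ADD r0<-Add1 | r0:Add1,r1:2,r2:17,r3:4,r4:5,r5:Add2
c8: stall | r0:Add1,r1:2,r2:17,r3:4,r4:5,r5:Add2
c9: CDB Add1=7; issue ADD r2<-Add1 | r0:7,r1:2,r2:Add1,r3:4,r4:5,r5:Add2
c10: CDB Add2=-15; issue SUB r2<-Add2 | r0:7,r1:2,r2:Add2,r3:4,r4:5,r5:-15
c11: CDB Add1=14; issue SUB r4<-Add1 | r0:7,r1:2,r2:Add2,r3:4,r4:Add1,r5:-15

STATUS = TAG Add1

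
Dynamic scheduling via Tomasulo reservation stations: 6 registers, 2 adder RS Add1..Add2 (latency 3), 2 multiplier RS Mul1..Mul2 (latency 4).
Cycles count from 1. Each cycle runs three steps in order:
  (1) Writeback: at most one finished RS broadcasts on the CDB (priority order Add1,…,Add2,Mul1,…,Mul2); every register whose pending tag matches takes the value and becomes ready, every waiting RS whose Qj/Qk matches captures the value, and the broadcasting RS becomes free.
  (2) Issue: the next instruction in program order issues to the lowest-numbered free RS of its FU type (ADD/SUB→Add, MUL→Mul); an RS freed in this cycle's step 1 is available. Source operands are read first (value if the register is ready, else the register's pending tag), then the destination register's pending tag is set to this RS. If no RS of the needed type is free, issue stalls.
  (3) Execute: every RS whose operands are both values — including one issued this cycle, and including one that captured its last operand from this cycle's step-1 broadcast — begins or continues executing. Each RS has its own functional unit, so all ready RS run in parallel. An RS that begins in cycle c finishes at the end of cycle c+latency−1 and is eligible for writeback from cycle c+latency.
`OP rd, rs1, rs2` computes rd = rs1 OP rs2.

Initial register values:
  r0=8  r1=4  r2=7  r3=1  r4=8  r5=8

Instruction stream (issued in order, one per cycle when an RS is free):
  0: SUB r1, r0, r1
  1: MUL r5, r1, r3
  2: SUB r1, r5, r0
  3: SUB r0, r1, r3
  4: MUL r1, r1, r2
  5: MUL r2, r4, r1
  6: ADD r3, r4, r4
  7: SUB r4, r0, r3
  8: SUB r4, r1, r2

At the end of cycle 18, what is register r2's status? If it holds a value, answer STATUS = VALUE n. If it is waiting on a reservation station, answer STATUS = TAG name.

  c1: issue SUB r1<-Add1  regs: r0:8,r1:Add1,r2:7,r3:1,r4:8,r5:8
  c2: issue MUL r5<-Mul1  regs: r0:8,r1:Add1,r2:7,r3:1,r4:8,r5:Mul1
  c3: issue SUB r1<-Add2  regs: r0:8,r1:Add2,r2:7,r3:1,r4:8,r5:Mul1
  c4: CDB Add1=4; issue SUB r0<-Add1  regs: r0:Add1,r1:Add2,r2:7,r3:1,r4:8,r5:Mul1
  c5: issue MUL r1<-Mul2  regs: r0:Add1,r1:Mul2,r2:7,r3:1,r4:8,r5:Mul1
  c6: stall  regs: r0:Add1,r1:Mul2,r2:7,r3:1,r4:8,r5:Mul1
  c7: stall  regs: r0:Add1,r1:Mul2,r2:7,r3:1,r4:8,r5:Mul1
  c8: CDB Mul1=4; issue MUL r2<-Mul1  regs: r0:Add1,r1:Mul2,r2:Mul1,r3:1,r4:8,r5:4
  c9: stall  regs: r0:Add1,r1:Mul2,r2:Mul1,r3:1,r4:8,r5:4
  c10: stall  regs: r0:Add1,r1:Mul2,r2:Mul1,r3:1,r4:8,r5:4
  c11: CDB Add2=-4; issue ADD r3<-Add2  regs: r0:Add1,r1:Mul2,r2:Mul1,r3:Add2,r4:8,r5:4
  c12: stall  regs: r0:Add1,r1:Mul2,r2:Mul1,r3:Add2,r4:8,r5:4
  c13: stall  regs: r0:Add1,r1:Mul2,r2:Mul1,r3:Add2,r4:8,r5:4
  c14: CDB Add1=-5; issue SUB r4<-Add1  regs: r0:-5,r1:Mul2,r2:Mul1,r3:Add2,r4:Add1,r5:4
  c15: CDB Add2=16; issue SUB r4<-Add2  regs: r0:-5,r1:Mul2,r2:Mul1,r3:16,r4:Add2,r5:4
  c16: CDB Mul2=-28  regs: r0:-5,r1:-28,r2:Mul1,r3:16,r4:Add2,r5:4
  c17: -  regs: r0:-5,r1:-28,r2:Mul1,r3:16,r4:Add2,r5:4
  c18: CDB Add1=-21  regs: r0:-5,r1:-28,r2:Mul1,r3:16,r4:Add2,r5:4

STATUS = TAG Mul1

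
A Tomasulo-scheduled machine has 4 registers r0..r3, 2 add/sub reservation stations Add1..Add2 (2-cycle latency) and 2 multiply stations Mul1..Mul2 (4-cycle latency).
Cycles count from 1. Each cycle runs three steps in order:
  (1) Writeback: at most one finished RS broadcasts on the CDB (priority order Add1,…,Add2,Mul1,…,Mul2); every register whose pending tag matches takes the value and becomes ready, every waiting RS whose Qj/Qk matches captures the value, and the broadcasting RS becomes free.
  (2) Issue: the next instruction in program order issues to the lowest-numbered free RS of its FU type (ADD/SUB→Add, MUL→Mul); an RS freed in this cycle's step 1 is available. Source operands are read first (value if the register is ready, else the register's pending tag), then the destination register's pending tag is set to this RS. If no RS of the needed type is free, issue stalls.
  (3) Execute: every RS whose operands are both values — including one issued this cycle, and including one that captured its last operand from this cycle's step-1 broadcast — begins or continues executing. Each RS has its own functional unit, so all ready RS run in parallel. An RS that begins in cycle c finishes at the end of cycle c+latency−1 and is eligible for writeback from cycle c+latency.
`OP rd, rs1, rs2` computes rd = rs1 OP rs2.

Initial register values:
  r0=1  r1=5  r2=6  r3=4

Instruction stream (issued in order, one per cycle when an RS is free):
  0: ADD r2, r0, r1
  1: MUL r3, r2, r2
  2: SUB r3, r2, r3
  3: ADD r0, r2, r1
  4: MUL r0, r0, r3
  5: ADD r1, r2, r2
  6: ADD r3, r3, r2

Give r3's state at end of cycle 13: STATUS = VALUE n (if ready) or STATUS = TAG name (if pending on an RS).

STATUS = VALUE -24

cycle 1: issue ADD r2<-Add1 // r0:1,r1:5,r2:Add1,r3:4
cycle 2: issue MUL r3<-Mul1 // r0:1,r1:5,r2:Add1,r3:Mul1
cycle 3: CDB Add1=6; issue SUB r3<-Add1 // r0:1,r1:5,r2:6,r3:Add1
cycle 4: issue ADD r0<-Add2 // r0:Add2,r1:5,r2:6,r3:Add1
cycle 5: issue MUL r0<-Mul2 // r0:Mul2,r1:5,r2:6,r3:Add1
cycle 6: CDB Add2=11; issue ADD r1<-Add2 // r0:Mul2,r1:Add2,r2:6,r3:Add1
cycle 7: CDB Mul1=36; stall // r0:Mul2,r1:Add2,r2:6,r3:Add1
cycle 8: CDB Add2=12; issue ADD r3<-Add2 // r0:Mul2,r1:12,r2:6,r3:Add2
cycle 9: CDB Add1=-30 // r0:Mul2,r1:12,r2:6,r3:Add2
cycle 10: - // r0:Mul2,r1:12,r2:6,r3:Add2
cycle 11: CDB Add2=-24 // r0:Mul2,r1:12,r2:6,r3:-24
cycle 12: - // r0:Mul2,r1:12,r2:6,r3:-24
cycle 13: CDB Mul2=-330 // r0:-330,r1:12,r2:6,r3:-24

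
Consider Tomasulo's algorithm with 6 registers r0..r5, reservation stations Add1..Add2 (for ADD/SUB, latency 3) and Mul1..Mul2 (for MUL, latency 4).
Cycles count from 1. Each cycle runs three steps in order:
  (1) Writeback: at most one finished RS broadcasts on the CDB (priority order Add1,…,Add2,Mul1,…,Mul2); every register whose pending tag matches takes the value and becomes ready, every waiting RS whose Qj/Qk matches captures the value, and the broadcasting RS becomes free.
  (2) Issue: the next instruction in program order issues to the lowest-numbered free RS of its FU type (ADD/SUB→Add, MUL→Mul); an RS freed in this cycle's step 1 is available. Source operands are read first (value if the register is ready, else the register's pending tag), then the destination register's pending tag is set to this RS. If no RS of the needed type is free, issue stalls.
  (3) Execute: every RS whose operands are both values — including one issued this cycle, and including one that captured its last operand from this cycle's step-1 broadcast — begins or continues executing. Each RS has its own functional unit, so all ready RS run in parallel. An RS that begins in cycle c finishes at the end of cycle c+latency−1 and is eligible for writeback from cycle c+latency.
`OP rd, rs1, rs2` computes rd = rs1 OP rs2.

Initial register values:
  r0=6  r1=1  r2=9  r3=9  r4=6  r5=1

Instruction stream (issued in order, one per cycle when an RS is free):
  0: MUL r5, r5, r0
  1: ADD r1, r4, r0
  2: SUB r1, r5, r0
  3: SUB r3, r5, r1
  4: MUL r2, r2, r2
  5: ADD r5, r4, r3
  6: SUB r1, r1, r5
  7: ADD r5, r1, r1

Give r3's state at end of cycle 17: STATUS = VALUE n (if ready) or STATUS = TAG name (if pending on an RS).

STATUS = VALUE 6

  c1: issue MUL r5<-Mul1  regs: r0:6,r1:1,r2:9,r3:9,r4:6,r5:Mul1
  c2: issue ADD r1<-Add1  regs: r0:6,r1:Add1,r2:9,r3:9,r4:6,r5:Mul1
  c3: issue SUB r1<-Add2  regs: r0:6,r1:Add2,r2:9,r3:9,r4:6,r5:Mul1
  c4: stall  regs: r0:6,r1:Add2,r2:9,r3:9,r4:6,r5:Mul1
  c5: CDB Add1=12; issue SUB r3<-Add1  regs: r0:6,r1:Add2,r2:9,r3:Add1,r4:6,r5:Mul1
  c6: CDB Mul1=6; issue MUL r2<-Mul1  regs: r0:6,r1:Add2,r2:Mul1,r3:Add1,r4:6,r5:6
  c7: stall  regs: r0:6,r1:Add2,r2:Mul1,r3:Add1,r4:6,r5:6
  c8: stall  regs: r0:6,r1:Add2,r2:Mul1,r3:Add1,r4:6,r5:6
  c9: CDB Add2=0; issue ADD r5<-Add2  regs: r0:6,r1:0,r2:Mul1,r3:Add1,r4:6,r5:Add2
  c10: CDB Mul1=81; stall  regs: r0:6,r1:0,r2:81,r3:Add1,r4:6,r5:Add2
  c11: stall  regs: r0:6,r1:0,r2:81,r3:Add1,r4:6,r5:Add2
  c12: CDB Add1=6; issue SUB r1<-Add1  regs: r0:6,r1:Add1,r2:81,r3:6,r4:6,r5:Add2
  c13: stall  regs: r0:6,r1:Add1,r2:81,r3:6,r4:6,r5:Add2
  c14: stall  regs: r0:6,r1:Add1,r2:81,r3:6,r4:6,r5:Add2
  c15: CDB Add2=12; issue ADD r5<-Add2  regs: r0:6,r1:Add1,r2:81,r3:6,r4:6,r5:Add2
  c16: -  regs: r0:6,r1:Add1,r2:81,r3:6,r4:6,r5:Add2
  c17: -  regs: r0:6,r1:Add1,r2:81,r3:6,r4:6,r5:Add2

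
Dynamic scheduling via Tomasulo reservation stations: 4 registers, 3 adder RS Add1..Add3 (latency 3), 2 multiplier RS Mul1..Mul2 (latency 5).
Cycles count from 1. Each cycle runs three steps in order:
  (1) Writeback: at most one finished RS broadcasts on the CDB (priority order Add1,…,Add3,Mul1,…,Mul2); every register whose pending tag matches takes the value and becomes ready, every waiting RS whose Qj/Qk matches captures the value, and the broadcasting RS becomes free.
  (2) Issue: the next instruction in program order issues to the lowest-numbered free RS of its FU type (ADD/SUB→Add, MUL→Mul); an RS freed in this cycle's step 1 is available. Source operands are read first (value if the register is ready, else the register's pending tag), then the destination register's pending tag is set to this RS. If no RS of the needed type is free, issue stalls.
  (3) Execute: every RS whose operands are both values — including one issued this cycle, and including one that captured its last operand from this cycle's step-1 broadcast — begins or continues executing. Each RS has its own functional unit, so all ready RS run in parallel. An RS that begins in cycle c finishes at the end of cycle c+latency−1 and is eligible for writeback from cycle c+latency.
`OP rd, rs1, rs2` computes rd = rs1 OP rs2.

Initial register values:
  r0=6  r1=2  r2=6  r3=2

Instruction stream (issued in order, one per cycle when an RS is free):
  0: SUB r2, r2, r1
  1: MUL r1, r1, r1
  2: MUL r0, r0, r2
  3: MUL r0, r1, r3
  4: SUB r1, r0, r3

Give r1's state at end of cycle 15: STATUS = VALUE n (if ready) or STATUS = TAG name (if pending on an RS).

c1: issue SUB r2<-Add1 | r0:6,r1:2,r2:Add1,r3:2
c2: issue MUL r1<-Mul1 | r0:6,r1:Mul1,r2:Add1,r3:2
c3: issue MUL r0<-Mul2 | r0:Mul2,r1:Mul1,r2:Add1,r3:2
c4: CDB Add1=4; stall | r0:Mul2,r1:Mul1,r2:4,r3:2
c5: stall | r0:Mul2,r1:Mul1,r2:4,r3:2
c6: stall | r0:Mul2,r1:Mul1,r2:4,r3:2
c7: CDB Mul1=4; issue MUL r0<-Mul1 | r0:Mul1,r1:4,r2:4,r3:2
c8: issue SUB r1<-Add1 | r0:Mul1,r1:Add1,r2:4,r3:2
c9: CDB Mul2=24 | r0:Mul1,r1:Add1,r2:4,r3:2
c10: - | r0:Mul1,r1:Add1,r2:4,r3:2
c11: - | r0:Mul1,r1:Add1,r2:4,r3:2
c12: CDB Mul1=8 | r0:8,r1:Add1,r2:4,r3:2
c13: - | r0:8,r1:Add1,r2:4,r3:2
c14: - | r0:8,r1:Add1,r2:4,r3:2
c15: CDB Add1=6 | r0:8,r1:6,r2:4,r3:2

STATUS = VALUE 6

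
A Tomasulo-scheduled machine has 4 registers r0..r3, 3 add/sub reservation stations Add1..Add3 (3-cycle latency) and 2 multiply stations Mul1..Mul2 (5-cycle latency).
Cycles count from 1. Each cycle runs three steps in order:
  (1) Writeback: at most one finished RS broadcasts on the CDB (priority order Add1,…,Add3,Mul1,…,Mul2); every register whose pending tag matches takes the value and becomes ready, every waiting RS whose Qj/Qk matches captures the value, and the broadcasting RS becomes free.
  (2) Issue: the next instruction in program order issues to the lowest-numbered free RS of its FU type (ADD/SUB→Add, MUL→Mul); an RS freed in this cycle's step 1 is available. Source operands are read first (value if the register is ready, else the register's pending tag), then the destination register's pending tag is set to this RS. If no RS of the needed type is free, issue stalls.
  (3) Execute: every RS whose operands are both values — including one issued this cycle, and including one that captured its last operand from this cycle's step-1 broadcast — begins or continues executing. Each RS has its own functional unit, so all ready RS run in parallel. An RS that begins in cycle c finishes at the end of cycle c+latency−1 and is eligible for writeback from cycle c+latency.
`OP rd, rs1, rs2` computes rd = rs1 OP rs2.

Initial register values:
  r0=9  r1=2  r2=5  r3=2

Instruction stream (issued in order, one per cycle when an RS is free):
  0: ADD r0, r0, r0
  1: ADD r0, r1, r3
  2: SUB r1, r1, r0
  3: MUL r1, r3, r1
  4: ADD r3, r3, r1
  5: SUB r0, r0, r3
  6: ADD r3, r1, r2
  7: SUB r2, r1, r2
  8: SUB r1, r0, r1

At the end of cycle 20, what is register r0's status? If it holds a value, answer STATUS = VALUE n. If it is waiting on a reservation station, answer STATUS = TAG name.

STATUS = VALUE 6

c1: issue ADD r0<-Add1 | r0:Add1,r1:2,r2:5,r3:2
c2: issue ADD r0<-Add2 | r0:Add2,r1:2,r2:5,r3:2
c3: issue SUB r1<-Add3 | r0:Add2,r1:Add3,r2:5,r3:2
c4: CDB Add1=18; issue MUL r1<-Mul1 | r0:Add2,r1:Mul1,r2:5,r3:2
c5: CDB Add2=4; issue ADD r3<-Add1 | r0:4,r1:Mul1,r2:5,r3:Add1
c6: issue SUB r0<-Add2 | r0:Add2,r1:Mul1,r2:5,r3:Add1
c7: stall | r0:Add2,r1:Mul1,r2:5,r3:Add1
c8: CDB Add3=-2; issue ADD r3<-Add3 | r0:Add2,r1:Mul1,r2:5,r3:Add3
c9: stall | r0:Add2,r1:Mul1,r2:5,r3:Add3
c10: stall | r0:Add2,r1:Mul1,r2:5,r3:Add3
c11: stall | r0:Add2,r1:Mul1,r2:5,r3:Add3
c12: stall | r0:Add2,r1:Mul1,r2:5,r3:Add3
c13: CDB Mul1=-4; stall | r0:Add2,r1:-4,r2:5,r3:Add3
c14: stall | r0:Add2,r1:-4,r2:5,r3:Add3
c15: stall | r0:Add2,r1:-4,r2:5,r3:Add3
c16: CDB Add1=-2; issue SUB r2<-Add1 | r0:Add2,r1:-4,r2:Add1,r3:Add3
c17: CDB Add3=1; issue SUB r1<-Add3 | r0:Add2,r1:Add3,r2:Add1,r3:1
c18: - | r0:Add2,r1:Add3,r2:Add1,r3:1
c19: CDB Add1=-9 | r0:Add2,r1:Add3,r2:-9,r3:1
c20: CDB Add2=6 | r0:6,r1:Add3,r2:-9,r3:1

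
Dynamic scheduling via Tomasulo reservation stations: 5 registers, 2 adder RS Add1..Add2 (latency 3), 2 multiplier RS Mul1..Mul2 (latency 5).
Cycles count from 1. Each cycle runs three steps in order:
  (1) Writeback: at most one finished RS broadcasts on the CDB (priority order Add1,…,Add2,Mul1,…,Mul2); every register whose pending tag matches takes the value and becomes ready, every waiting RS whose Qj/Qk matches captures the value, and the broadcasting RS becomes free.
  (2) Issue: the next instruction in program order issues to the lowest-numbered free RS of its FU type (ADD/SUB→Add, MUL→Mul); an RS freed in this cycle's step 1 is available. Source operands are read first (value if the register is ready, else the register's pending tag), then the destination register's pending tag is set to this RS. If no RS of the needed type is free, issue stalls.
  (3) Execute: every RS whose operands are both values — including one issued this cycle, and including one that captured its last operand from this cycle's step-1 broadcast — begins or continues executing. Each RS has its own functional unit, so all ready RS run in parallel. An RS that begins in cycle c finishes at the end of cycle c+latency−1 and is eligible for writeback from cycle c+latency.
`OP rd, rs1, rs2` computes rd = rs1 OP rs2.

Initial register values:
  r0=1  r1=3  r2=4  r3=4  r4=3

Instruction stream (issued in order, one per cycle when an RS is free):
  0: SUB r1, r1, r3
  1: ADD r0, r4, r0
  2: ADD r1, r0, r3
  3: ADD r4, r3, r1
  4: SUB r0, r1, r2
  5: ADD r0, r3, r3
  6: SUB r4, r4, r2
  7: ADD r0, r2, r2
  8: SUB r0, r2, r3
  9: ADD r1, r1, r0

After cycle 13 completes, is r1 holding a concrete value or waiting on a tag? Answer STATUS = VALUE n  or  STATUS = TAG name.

  c1: issue SUB r1<-Add1  regs: r0:1,r1:Add1,r2:4,r3:4,r4:3
  c2: issue ADD r0<-Add2  regs: r0:Add2,r1:Add1,r2:4,r3:4,r4:3
  c3: stall  regs: r0:Add2,r1:Add1,r2:4,r3:4,r4:3
  c4: CDB Add1=-1; issue ADD r1<-Add1  regs: r0:Add2,r1:Add1,r2:4,r3:4,r4:3
  c5: CDB Add2=4; issue ADD r4<-Add2  regs: r0:4,r1:Add1,r2:4,r3:4,r4:Add2
  c6: stall  regs: r0:4,r1:Add1,r2:4,r3:4,r4:Add2
  c7: stall  regs: r0:4,r1:Add1,r2:4,r3:4,r4:Add2
  c8: CDB Add1=8; issue SUB r0<-Add1  regs: r0:Add1,r1:8,r2:4,r3:4,r4:Add2
  c9: stall  regs: r0:Add1,r1:8,r2:4,r3:4,r4:Add2
  c10: stall  regs: r0:Add1,r1:8,r2:4,r3:4,r4:Add2
  c11: CDB Add1=4; issue ADD r0<-Add1  regs: r0:Add1,r1:8,r2:4,r3:4,r4:Add2
  c12: CDB Add2=12; issue SUB r4<-Add2  regs: r0:Add1,r1:8,r2:4,r3:4,r4:Add2
  c13: stall  regs: r0:Add1,r1:8,r2:4,r3:4,r4:Add2

STATUS = VALUE 8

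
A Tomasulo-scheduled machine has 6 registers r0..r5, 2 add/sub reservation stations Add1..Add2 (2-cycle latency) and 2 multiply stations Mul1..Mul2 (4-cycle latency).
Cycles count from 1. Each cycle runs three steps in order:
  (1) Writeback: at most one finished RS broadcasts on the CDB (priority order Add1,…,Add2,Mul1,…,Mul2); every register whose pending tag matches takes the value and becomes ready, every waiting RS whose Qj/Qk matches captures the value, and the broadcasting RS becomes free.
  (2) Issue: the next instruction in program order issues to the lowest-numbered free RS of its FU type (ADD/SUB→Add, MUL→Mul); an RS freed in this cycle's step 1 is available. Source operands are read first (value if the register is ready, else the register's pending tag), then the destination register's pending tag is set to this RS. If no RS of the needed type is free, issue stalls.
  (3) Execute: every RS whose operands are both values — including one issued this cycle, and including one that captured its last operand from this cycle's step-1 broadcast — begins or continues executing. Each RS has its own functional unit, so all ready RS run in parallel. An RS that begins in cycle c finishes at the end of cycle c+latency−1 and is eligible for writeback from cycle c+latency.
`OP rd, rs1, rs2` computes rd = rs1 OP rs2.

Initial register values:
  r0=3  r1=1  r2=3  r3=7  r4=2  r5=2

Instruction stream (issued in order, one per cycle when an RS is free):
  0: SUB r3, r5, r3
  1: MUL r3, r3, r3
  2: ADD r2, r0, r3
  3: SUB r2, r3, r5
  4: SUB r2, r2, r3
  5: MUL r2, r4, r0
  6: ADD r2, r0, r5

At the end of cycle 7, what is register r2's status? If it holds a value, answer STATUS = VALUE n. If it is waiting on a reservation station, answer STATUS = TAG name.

STATUS = TAG Add2

c1: issue SUB r3<-Add1 | r0:3,r1:1,r2:3,r3:Add1,r4:2,r5:2
c2: issue MUL r3<-Mul1 | r0:3,r1:1,r2:3,r3:Mul1,r4:2,r5:2
c3: CDB Add1=-5; issue ADD r2<-Add1 | r0:3,r1:1,r2:Add1,r3:Mul1,r4:2,r5:2
c4: issue SUB r2<-Add2 | r0:3,r1:1,r2:Add2,r3:Mul1,r4:2,r5:2
c5: stall | r0:3,r1:1,r2:Add2,r3:Mul1,r4:2,r5:2
c6: stall | r0:3,r1:1,r2:Add2,r3:Mul1,r4:2,r5:2
c7: CDB Mul1=25; stall | r0:3,r1:1,r2:Add2,r3:25,r4:2,r5:2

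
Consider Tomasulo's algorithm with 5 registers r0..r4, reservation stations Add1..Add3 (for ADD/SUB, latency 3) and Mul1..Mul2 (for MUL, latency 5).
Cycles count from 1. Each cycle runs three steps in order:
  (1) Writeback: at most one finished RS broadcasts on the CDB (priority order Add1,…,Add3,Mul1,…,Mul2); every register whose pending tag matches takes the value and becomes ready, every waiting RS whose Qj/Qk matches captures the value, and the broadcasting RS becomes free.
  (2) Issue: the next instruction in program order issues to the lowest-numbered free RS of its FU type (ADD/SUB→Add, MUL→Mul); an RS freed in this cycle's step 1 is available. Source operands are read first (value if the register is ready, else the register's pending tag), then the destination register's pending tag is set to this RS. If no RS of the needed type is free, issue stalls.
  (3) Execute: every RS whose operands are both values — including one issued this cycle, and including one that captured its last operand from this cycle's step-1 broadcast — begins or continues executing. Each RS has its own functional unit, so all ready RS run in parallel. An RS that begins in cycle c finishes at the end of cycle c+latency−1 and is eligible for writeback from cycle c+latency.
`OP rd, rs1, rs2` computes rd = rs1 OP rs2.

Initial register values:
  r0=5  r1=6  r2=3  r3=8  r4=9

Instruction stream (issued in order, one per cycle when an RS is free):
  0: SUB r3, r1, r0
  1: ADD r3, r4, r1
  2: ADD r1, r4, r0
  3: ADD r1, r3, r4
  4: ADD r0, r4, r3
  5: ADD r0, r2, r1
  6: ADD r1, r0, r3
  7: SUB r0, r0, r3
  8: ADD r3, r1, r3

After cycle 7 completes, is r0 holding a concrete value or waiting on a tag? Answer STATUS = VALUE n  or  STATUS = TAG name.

STATUS = TAG Add3

  c1: issue SUB r3<-Add1  regs: r0:5,r1:6,r2:3,r3:Add1,r4:9
  c2: issue ADD r3<-Add2  regs: r0:5,r1:6,r2:3,r3:Add2,r4:9
  c3: issue ADD r1<-Add3  regs: r0:5,r1:Add3,r2:3,r3:Add2,r4:9
  c4: CDB Add1=1; issue ADD r1<-Add1  regs: r0:5,r1:Add1,r2:3,r3:Add2,r4:9
  c5: CDB Add2=15; issue ADD r0<-Add2  regs: r0:Add2,r1:Add1,r2:3,r3:15,r4:9
  c6: CDB Add3=14; issue ADD r0<-Add3  regs: r0:Add3,r1:Add1,r2:3,r3:15,r4:9
  c7: stall  regs: r0:Add3,r1:Add1,r2:3,r3:15,r4:9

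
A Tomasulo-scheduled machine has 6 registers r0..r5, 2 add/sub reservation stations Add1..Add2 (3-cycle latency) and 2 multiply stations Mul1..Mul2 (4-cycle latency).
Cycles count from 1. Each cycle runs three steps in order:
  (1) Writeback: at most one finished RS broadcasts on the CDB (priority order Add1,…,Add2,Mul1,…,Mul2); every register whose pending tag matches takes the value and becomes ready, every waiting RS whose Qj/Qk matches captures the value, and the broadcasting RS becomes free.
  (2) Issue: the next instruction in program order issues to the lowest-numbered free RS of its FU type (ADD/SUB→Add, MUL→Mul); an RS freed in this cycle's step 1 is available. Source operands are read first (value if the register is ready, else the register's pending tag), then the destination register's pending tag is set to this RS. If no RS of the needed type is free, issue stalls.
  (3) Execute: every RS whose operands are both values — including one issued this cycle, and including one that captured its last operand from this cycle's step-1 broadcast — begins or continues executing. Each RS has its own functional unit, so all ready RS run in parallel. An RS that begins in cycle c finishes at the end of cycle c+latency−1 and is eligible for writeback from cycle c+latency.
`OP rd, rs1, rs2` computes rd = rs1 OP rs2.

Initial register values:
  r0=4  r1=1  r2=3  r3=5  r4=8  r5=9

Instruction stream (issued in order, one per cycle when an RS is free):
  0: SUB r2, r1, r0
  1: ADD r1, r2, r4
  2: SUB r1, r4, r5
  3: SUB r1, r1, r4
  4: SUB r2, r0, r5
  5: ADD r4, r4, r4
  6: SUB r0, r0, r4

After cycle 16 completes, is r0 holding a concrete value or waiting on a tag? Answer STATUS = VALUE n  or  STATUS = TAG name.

STATUS = VALUE -12

  c1: issue SUB r2<-Add1  regs: r0:4,r1:1,r2:Add1,r3:5,r4:8,r5:9
  c2: issue ADD r1<-Add2  regs: r0:4,r1:Add2,r2:Add1,r3:5,r4:8,r5:9
  c3: stall  regs: r0:4,r1:Add2,r2:Add1,r3:5,r4:8,r5:9
  c4: CDB Add1=-3; issue SUB r1<-Add1  regs: r0:4,r1:Add1,r2:-3,r3:5,r4:8,r5:9
  c5: stall  regs: r0:4,r1:Add1,r2:-3,r3:5,r4:8,r5:9
  c6: stall  regs: r0:4,r1:Add1,r2:-3,r3:5,r4:8,r5:9
  c7: CDB Add1=-1; issue SUB r1<-Add1  regs: r0:4,r1:Add1,r2:-3,r3:5,r4:8,r5:9
  c8: CDB Add2=5; issue SUB r2<-Add2  regs: r0:4,r1:Add1,r2:Add2,r3:5,r4:8,r5:9
  c9: stall  regs: r0:4,r1:Add1,r2:Add2,r3:5,r4:8,r5:9
  c10: CDB Add1=-9; issue ADD r4<-Add1  regs: r0:4,r1:-9,r2:Add2,r3:5,r4:Add1,r5:9
  c11: CDB Add2=-5; issue SUB r0<-Add2  regs: r0:Add2,r1:-9,r2:-5,r3:5,r4:Add1,r5:9
  c12: -  regs: r0:Add2,r1:-9,r2:-5,r3:5,r4:Add1,r5:9
  c13: CDB Add1=16  regs: r0:Add2,r1:-9,r2:-5,r3:5,r4:16,r5:9
  c14: -  regs: r0:Add2,r1:-9,r2:-5,r3:5,r4:16,r5:9
  c15: -  regs: r0:Add2,r1:-9,r2:-5,r3:5,r4:16,r5:9
  c16: CDB Add2=-12  regs: r0:-12,r1:-9,r2:-5,r3:5,r4:16,r5:9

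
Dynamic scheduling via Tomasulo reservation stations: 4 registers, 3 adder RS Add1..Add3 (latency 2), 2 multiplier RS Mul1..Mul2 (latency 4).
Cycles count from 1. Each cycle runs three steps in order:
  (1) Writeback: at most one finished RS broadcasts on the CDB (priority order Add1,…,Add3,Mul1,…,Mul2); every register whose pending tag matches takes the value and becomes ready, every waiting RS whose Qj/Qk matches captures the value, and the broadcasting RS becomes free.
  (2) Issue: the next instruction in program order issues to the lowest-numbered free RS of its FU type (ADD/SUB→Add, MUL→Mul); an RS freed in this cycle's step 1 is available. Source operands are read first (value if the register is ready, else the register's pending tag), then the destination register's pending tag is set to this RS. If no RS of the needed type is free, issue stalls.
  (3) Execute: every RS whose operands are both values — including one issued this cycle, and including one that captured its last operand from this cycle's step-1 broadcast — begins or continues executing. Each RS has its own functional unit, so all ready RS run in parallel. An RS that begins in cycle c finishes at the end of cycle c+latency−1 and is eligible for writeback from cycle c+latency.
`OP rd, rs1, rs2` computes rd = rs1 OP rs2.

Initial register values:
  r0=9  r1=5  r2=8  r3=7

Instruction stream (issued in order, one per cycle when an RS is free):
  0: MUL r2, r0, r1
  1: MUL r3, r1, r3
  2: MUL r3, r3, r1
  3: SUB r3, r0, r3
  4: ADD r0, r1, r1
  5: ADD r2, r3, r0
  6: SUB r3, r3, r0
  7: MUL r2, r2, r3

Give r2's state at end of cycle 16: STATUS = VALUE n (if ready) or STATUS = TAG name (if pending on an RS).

STATUS = TAG Mul1

cycle 1: issue MUL r2<-Mul1 // r0:9,r1:5,r2:Mul1,r3:7
cycle 2: issue MUL r3<-Mul2 // r0:9,r1:5,r2:Mul1,r3:Mul2
cycle 3: stall // r0:9,r1:5,r2:Mul1,r3:Mul2
cycle 4: stall // r0:9,r1:5,r2:Mul1,r3:Mul2
cycle 5: CDB Mul1=45; issue MUL r3<-Mul1 // r0:9,r1:5,r2:45,r3:Mul1
cycle 6: CDB Mul2=35; issue SUB r3<-Add1 // r0:9,r1:5,r2:45,r3:Add1
cycle 7: issue ADD r0<-Add2 // r0:Add2,r1:5,r2:45,r3:Add1
cycle 8: issue ADD r2<-Add3 // r0:Add2,r1:5,r2:Add3,r3:Add1
cycle 9: CDB Add2=10; issue SUB r3<-Add2 // r0:10,r1:5,r2:Add3,r3:Add2
cycle 10: CDB Mul1=175; issue MUL r2<-Mul1 // r0:10,r1:5,r2:Mul1,r3:Add2
cycle 11: - // r0:10,r1:5,r2:Mul1,r3:Add2
cycle 12: CDB Add1=-166 // r0:10,r1:5,r2:Mul1,r3:Add2
cycle 13: - // r0:10,r1:5,r2:Mul1,r3:Add2
cycle 14: CDB Add2=-176 // r0:10,r1:5,r2:Mul1,r3:-176
cycle 15: CDB Add3=-156 // r0:10,r1:5,r2:Mul1,r3:-176
cycle 16: - // r0:10,r1:5,r2:Mul1,r3:-176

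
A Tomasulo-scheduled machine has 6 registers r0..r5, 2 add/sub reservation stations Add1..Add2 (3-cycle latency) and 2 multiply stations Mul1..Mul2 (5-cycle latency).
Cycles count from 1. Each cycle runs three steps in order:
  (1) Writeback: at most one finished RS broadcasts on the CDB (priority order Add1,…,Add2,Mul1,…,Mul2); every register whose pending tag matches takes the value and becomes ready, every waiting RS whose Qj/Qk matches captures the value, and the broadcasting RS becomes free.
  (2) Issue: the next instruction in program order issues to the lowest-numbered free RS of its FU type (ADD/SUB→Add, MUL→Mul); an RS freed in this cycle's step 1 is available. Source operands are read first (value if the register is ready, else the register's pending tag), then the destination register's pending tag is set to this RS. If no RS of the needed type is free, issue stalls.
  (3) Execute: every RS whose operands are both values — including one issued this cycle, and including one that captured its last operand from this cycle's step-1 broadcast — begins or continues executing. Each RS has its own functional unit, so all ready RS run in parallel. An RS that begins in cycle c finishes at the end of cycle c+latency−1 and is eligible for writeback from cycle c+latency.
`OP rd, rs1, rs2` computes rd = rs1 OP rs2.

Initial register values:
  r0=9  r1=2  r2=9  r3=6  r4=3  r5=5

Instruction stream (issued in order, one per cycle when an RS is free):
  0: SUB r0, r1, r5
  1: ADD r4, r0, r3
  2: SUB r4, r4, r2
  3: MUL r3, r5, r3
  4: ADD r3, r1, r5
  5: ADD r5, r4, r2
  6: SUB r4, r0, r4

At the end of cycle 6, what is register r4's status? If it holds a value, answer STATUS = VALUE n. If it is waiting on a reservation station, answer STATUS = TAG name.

  c1: issue SUB r0<-Add1  regs: r0:Add1,r1:2,r2:9,r3:6,r4:3,r5:5
  c2: issue ADD r4<-Add2  regs: r0:Add1,r1:2,r2:9,r3:6,r4:Add2,r5:5
  c3: stall  regs: r0:Add1,r1:2,r2:9,r3:6,r4:Add2,r5:5
  c4: CDB Add1=-3; issue SUB r4<-Add1  regs: r0:-3,r1:2,r2:9,r3:6,r4:Add1,r5:5
  c5: issue MUL r3<-Mul1  regs: r0:-3,r1:2,r2:9,r3:Mul1,r4:Add1,r5:5
  c6: stall  regs: r0:-3,r1:2,r2:9,r3:Mul1,r4:Add1,r5:5

STATUS = TAG Add1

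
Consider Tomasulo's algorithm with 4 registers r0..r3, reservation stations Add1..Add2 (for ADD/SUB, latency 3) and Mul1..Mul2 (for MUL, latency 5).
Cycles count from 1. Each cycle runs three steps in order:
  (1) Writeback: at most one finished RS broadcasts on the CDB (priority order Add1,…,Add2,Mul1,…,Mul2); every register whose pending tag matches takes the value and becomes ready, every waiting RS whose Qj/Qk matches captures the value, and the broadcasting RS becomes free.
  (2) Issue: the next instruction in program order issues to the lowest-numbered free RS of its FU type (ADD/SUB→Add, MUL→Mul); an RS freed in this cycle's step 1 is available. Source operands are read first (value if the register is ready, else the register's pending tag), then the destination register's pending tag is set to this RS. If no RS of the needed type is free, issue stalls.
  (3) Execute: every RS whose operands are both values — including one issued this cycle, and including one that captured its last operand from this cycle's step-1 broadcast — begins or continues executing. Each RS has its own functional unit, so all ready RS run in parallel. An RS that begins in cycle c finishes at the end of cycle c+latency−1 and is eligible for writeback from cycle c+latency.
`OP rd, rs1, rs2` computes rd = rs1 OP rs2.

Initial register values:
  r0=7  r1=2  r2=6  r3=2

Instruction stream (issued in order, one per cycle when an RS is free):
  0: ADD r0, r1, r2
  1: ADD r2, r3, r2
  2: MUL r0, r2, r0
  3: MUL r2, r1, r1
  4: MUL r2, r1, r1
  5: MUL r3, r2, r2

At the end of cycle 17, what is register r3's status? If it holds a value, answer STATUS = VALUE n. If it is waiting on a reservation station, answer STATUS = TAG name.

  c1: issue ADD r0<-Add1  regs: r0:Add1,r1:2,r2:6,r3:2
  c2: issue ADD r2<-Add2  regs: r0:Add1,r1:2,r2:Add2,r3:2
  c3: issue MUL r0<-Mul1  regs: r0:Mul1,r1:2,r2:Add2,r3:2
  c4: CDB Add1=8; issue MUL r2<-Mul2  regs: r0:Mul1,r1:2,r2:Mul2,r3:2
  c5: CDB Add2=8; stall  regs: r0:Mul1,r1:2,r2:Mul2,r3:2
  c6: stall  regs: r0:Mul1,r1:2,r2:Mul2,r3:2
  c7: stall  regs: r0:Mul1,r1:2,r2:Mul2,r3:2
  c8: stall  regs: r0:Mul1,r1:2,r2:Mul2,r3:2
  c9: CDB Mul2=4; issue MUL r2<-Mul2  regs: r0:Mul1,r1:2,r2:Mul2,r3:2
  c10: CDB Mul1=64; issue MUL r3<-Mul1  regs: r0:64,r1:2,r2:Mul2,r3:Mul1
  c11: -  regs: r0:64,r1:2,r2:Mul2,r3:Mul1
  c12: -  regs: r0:64,r1:2,r2:Mul2,r3:Mul1
  c13: -  regs: r0:64,r1:2,r2:Mul2,r3:Mul1
  c14: CDB Mul2=4  regs: r0:64,r1:2,r2:4,r3:Mul1
  c15: -  regs: r0:64,r1:2,r2:4,r3:Mul1
  c16: -  regs: r0:64,r1:2,r2:4,r3:Mul1
  c17: -  regs: r0:64,r1:2,r2:4,r3:Mul1

STATUS = TAG Mul1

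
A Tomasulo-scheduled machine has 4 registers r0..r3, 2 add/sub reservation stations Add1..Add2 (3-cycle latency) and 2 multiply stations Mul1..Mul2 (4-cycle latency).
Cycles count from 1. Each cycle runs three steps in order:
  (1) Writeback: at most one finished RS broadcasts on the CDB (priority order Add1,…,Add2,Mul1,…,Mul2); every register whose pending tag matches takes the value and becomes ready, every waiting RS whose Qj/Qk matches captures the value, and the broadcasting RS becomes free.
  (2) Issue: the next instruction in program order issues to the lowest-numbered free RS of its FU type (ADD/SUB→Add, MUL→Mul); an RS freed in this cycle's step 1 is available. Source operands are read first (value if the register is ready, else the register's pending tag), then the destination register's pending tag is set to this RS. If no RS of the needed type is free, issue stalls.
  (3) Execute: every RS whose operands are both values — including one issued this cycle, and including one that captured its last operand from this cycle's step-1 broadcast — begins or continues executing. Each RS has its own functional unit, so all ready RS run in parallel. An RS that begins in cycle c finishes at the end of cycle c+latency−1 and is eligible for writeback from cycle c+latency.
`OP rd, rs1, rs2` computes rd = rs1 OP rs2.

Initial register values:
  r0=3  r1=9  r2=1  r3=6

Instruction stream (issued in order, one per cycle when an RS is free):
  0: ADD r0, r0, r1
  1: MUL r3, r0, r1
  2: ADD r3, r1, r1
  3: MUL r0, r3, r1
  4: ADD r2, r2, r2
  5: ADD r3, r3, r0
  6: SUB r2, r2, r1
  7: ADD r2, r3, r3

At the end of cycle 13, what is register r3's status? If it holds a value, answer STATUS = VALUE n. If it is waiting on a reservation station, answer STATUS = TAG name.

c1: issue ADD r0<-Add1 | r0:Add1,r1:9,r2:1,r3:6
c2: issue MUL r3<-Mul1 | r0:Add1,r1:9,r2:1,r3:Mul1
c3: issue ADD r3<-Add2 | r0:Add1,r1:9,r2:1,r3:Add2
c4: CDB Add1=12; issue MUL r0<-Mul2 | r0:Mul2,r1:9,r2:1,r3:Add2
c5: issue ADD r2<-Add1 | r0:Mul2,r1:9,r2:Add1,r3:Add2
c6: CDB Add2=18; issue ADD r3<-Add2 | r0:Mul2,r1:9,r2:Add1,r3:Add2
c7: stall | r0:Mul2,r1:9,r2:Add1,r3:Add2
c8: CDB Add1=2; issue SUB r2<-Add1 | r0:Mul2,r1:9,r2:Add1,r3:Add2
c9: CDB Mul1=108; stall | r0:Mul2,r1:9,r2:Add1,r3:Add2
c10: CDB Mul2=162; stall | r0:162,r1:9,r2:Add1,r3:Add2
c11: CDB Add1=-7; issue ADD r2<-Add1 | r0:162,r1:9,r2:Add1,r3:Add2
c12: - | r0:162,r1:9,r2:Add1,r3:Add2
c13: CDB Add2=180 | r0:162,r1:9,r2:Add1,r3:180

STATUS = VALUE 180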